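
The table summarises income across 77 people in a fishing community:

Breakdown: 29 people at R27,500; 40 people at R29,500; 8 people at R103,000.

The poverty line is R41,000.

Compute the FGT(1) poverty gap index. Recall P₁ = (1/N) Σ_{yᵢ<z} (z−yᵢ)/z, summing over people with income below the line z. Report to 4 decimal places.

0.2697

Below z: 29×R27,500, 40×R29,500 (q = 69 of N = 77).
Relative gaps: (41000−27500)/41000 = 0.3293 (×29); (41000−29500)/41000 = 0.2805 (×40).
Sum of shortfalls = 20.768293; P₁ averages over all N: 20.768293 / 77 = 0.2697.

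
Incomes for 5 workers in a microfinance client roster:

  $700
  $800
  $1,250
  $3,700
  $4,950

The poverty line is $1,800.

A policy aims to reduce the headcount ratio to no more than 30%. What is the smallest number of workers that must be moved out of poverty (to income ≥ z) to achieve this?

2

Currently q = 3 of N = 5 are below the line (H = 0.600).
A headcount ratio of at most 30% allows at most ⌊0.30 × 5⌋ = 1 poor workers.
So at least 3 − 1 = 2 must be lifted.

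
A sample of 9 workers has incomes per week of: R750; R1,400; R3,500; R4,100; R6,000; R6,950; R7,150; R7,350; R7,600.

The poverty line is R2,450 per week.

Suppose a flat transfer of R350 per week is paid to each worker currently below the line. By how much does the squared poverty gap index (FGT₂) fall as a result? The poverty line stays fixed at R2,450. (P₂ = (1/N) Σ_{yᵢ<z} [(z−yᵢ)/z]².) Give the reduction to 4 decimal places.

Before: below the line — R750, R1,400; squared poverty gap index (FGT₂) = 0.073904.
After the R350 transfer: below the line — R1,100, R1,750; squared poverty gap index (FGT₂) = 0.042806.
Reduction = 0.073904 − 0.042806 = 0.0311.

0.0311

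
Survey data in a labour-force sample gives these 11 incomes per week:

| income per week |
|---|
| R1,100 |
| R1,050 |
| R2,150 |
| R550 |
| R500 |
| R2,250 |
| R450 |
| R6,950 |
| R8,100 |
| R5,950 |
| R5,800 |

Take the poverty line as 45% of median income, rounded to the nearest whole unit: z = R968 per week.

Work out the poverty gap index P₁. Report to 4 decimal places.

0.1319

Poor units: R450, R500, R550 (q = 3 of N = 11).
Normalized shortfalls: (968−450)/968 = 0.5351; (968−500)/968 = 0.4835; (968−550)/968 = 0.4318.
Σ = 1.450413. Dividing by the full population N = 11 gives P₁ = 0.1319.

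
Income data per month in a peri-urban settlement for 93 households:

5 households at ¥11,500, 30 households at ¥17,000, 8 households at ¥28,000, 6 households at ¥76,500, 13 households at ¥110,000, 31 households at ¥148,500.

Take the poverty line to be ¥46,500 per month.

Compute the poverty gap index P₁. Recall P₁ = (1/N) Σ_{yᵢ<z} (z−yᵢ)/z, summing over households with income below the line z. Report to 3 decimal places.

Incomes under z: 5×¥11,500, 30×¥17,000, 8×¥28,000 (q = 43 of N = 93).
Normalized shortfalls: (46500−11500)/46500 = 0.7527 (×5); (46500−17000)/46500 = 0.6344 (×30); (46500−28000)/46500 = 0.3978 (×8).
Sum of shortfalls = 25.978495; P₁ averages over all N: 25.978495 / 93 = 0.279.

0.279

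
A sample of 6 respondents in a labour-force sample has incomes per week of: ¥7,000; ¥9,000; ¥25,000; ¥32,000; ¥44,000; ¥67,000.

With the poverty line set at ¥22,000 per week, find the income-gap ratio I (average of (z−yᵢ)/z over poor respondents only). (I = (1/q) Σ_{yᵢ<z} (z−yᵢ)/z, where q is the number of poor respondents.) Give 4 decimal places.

0.6364

Below the line: ¥7,000, ¥9,000 (q = 2 of N = 6).
Relative gaps: 0.6818, 0.5909; sum = 1.272727.
I averages over the q = 2 poor units only: 1.272727 / 2 = 0.6364.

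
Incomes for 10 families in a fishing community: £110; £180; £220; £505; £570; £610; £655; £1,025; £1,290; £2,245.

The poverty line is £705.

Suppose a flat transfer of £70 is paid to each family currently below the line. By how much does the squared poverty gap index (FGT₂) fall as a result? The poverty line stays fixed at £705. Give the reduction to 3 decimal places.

0.052

Before: below the line — £110, £180, £220, £505, £570, £610, £655; squared poverty gap index (FGT₂) = 0.18804.
After the £70 transfer: below the line — £180, £250, £290, £575, £640, £680; squared poverty gap index (FGT₂) = 0.13614.
Reduction = 0.18804 − 0.13614 = 0.052.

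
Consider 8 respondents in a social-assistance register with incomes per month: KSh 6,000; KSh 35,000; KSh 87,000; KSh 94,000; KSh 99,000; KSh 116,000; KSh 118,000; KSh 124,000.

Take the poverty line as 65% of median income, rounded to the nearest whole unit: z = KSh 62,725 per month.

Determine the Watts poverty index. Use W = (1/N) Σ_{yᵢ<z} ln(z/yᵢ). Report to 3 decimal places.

0.366

Below the line: KSh 6,000, KSh 35,000 (q = 2 of N = 8).
Log gaps: ln(62725/6000) = 2.3470; ln(62725/35000) = 0.5834.
W = 2.930413 / 8 = 0.366.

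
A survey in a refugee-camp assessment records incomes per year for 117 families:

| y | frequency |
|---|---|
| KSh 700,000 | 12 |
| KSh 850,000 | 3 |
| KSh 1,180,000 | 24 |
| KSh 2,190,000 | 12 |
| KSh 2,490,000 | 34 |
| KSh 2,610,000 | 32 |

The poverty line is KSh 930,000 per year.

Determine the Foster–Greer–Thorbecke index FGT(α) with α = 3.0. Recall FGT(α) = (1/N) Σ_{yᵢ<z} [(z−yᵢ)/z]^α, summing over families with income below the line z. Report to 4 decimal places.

Poor units: 12×KSh 700,000, 3×KSh 850,000 (q = 15 of N = 117).
Relative gaps: (930000−700000)/930000 = 0.2473 (×12); (930000−850000)/930000 = 0.0860 (×3).
Raised to α = 3.0: 0.01513 (×12); 0.00064 (×3).
Sum = 0.183426; FGT(3.0) = 0.183426 / 117 = 0.0016.

0.0016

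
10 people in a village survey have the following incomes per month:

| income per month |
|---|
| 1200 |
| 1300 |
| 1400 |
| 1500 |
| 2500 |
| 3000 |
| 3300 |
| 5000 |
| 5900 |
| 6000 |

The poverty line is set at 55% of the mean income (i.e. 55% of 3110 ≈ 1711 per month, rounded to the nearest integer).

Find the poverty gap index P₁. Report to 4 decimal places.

0.0844

Below z: 1200, 1300, 1400, 1500 (q = 4 of N = 10).
Gap ratios (z−y)/z: (1711−1200)/1711 = 0.2987; (1711−1300)/1711 = 0.2402; (1711−1400)/1711 = 0.1818; (1711−1500)/1711 = 0.1233.
Σ = 0.843951. Dividing by the full population N = 10 gives P₁ = 0.0844.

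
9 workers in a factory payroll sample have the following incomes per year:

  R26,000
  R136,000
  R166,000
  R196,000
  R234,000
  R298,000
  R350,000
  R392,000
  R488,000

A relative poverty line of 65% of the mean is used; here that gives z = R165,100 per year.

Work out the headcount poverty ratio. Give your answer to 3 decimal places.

2 of the 9 workers have income below R165,100.
H = 2/9 = 0.222.

0.222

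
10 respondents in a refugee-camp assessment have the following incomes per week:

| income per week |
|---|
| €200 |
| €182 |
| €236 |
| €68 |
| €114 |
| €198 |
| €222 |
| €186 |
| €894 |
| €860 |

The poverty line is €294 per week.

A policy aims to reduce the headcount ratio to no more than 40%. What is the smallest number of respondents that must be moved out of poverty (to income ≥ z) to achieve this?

8 of the 10 respondents are poor, so H = 8/10 = 0.800.
A headcount ratio of at most 40% allows at most ⌊0.40 × 10⌋ = 4 poor respondents.
So at least 8 − 4 = 4 must be lifted.

4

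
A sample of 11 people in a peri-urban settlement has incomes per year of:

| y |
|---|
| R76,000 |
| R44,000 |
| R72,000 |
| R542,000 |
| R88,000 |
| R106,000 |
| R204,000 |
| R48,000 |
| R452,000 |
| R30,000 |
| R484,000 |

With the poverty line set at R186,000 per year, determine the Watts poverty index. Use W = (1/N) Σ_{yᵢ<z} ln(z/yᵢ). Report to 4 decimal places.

0.7069

Below the line: R30,000, R44,000, R48,000, R72,000, R76,000, R88,000, R106,000 (q = 7 of N = 11).
Log gaps: ln(186000/30000) = 1.8245; ln(186000/44000) = 1.4416; ln(186000/48000) = 1.3545; ln(186000/72000) = 0.9491; ln(186000/76000) = 0.8950; ln(186000/88000) = 0.7484; ln(186000/106000) = 0.5623.
W = 7.775463 / 11 = 0.7069.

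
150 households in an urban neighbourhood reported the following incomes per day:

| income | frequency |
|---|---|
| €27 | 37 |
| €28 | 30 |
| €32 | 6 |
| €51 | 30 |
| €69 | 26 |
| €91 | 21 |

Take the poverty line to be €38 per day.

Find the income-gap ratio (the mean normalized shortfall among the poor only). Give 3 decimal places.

0.268

Incomes under z: 37×€27, 30×€28, 6×€32 (q = 73 of N = 150).
Relative gaps: 0.2895 (×37), 0.2632 (×30), 0.1579 (×6); sum = 19.552632.
The income-gap ratio divides by q (the poor only): 19.552632 / 73 = 0.268.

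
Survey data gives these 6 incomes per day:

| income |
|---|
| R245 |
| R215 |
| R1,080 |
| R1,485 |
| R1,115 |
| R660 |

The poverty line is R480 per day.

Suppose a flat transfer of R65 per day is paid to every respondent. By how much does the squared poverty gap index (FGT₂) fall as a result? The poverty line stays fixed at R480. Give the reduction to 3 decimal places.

Before: below the line — R215, R245; squared poverty gap index (FGT₂) = 0.09075.
After the R65 transfer: below the line — R280, R310; squared poverty gap index (FGT₂) = 0.04984.
Reduction = 0.09075 − 0.04984 = 0.041.

0.041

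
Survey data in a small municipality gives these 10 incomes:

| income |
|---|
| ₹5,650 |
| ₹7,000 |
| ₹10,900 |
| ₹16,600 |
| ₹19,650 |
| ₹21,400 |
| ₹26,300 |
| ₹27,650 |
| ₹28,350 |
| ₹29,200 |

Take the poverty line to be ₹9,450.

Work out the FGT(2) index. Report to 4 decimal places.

0.0229

Poor units: ₹5,650, ₹7,000 (q = 2 of N = 10).
Gap ratios (z−y)/z: (9450−5650)/9450 = 0.4021; (9450−7000)/9450 = 0.2593.
Squared: 0.1617; 0.0672.
Sum = 0.228913; P₂ = 0.228913 / 10 = 0.0229.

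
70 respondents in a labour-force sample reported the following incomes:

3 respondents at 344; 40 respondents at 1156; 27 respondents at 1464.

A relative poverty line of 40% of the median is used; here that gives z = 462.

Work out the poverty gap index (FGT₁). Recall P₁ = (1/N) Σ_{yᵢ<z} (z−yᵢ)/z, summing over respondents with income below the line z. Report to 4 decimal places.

0.0109

Poor units: 3×344 (q = 3 of N = 70).
Gap ratios (z−y)/z: (462−344)/462 = 0.2554 (×3).
Σ = 0.766234. Dividing by the full population N = 70 gives P₁ = 0.0109.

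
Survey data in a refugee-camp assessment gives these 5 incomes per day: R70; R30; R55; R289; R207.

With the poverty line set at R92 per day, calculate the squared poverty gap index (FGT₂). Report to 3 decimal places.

Poor units: R30, R55, R70 (q = 3 of N = 5).
Shortfall ratios: (92−30)/92 = 0.6739; (92−55)/92 = 0.4022; (92−70)/92 = 0.2391.
Squared: 0.4542; 0.1617; 0.0572.
Sum = 0.673086; P₂ = 0.673086 / 5 = 0.135.

0.135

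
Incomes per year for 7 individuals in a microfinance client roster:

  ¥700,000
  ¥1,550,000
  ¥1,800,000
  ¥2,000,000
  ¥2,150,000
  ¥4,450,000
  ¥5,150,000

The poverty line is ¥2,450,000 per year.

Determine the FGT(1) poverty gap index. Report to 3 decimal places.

0.236

Incomes under z: ¥700,000, ¥1,550,000, ¥1,800,000, ¥2,000,000, ¥2,150,000 (q = 5 of N = 7).
Gap ratios (z−y)/z: (2450000−700000)/2450000 = 0.7143; (2450000−1550000)/2450000 = 0.3673; (2450000−1800000)/2450000 = 0.2653; (2450000−2000000)/2450000 = 0.1837; (2450000−2150000)/2450000 = 0.1224.
Sum of shortfalls = 1.653061; P₁ averages over all N: 1.653061 / 7 = 0.236.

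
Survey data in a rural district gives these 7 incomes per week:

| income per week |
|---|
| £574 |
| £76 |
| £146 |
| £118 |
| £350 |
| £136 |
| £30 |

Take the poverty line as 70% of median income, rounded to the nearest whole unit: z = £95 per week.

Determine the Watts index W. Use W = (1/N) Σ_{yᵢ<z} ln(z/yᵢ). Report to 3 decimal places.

0.197

Below z: £30, £76 (q = 2 of N = 7).
Log shortfalls: ln(95/30) = 1.1527; ln(95/76) = 0.2231.
W = 1.375823 / 7 = 0.197.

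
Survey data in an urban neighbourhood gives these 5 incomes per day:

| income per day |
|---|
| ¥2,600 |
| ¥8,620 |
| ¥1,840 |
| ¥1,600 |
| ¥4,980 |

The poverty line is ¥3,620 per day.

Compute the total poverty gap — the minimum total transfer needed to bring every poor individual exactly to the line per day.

Below z: ¥1,600, ¥1,840, ¥2,600 (q = 3 of N = 5).
Individual gaps: 3620−1600 = 2020; 3620−1840 = 1780; 3620−2600 = 1020.
Aggregate gap = ¥4,820.

¥4,820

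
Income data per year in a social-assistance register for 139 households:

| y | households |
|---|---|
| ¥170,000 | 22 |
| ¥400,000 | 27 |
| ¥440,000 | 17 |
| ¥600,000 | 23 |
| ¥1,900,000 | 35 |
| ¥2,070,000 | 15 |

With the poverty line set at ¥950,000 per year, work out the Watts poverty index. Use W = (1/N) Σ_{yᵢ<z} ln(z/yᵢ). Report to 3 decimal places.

0.611

Below z: 22×¥170,000, 27×¥400,000, 17×¥440,000, 23×¥600,000 (q = 89 of N = 139).
Log shortfalls: ln(950000/170000) = 1.7207 (×22); ln(950000/400000) = 0.8650 (×27); ln(950000/440000) = 0.7697 (×17); ln(950000/600000) = 0.4595 (×23).
W = 84.863456 / 139 = 0.611.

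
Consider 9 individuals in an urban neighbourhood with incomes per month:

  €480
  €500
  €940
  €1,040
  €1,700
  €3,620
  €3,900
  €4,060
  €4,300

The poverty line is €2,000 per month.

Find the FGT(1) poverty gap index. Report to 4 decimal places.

0.2967

Below z: €480, €500, €940, €1,040, €1,700 (q = 5 of N = 9).
Shortfall ratios: (2000−480)/2000 = 0.7600; (2000−500)/2000 = 0.7500; (2000−940)/2000 = 0.5300; (2000−1040)/2000 = 0.4800; (2000−1700)/2000 = 0.1500.
Sum of shortfalls = 2.670000; P₁ averages over all N: 2.670000 / 9 = 0.2967.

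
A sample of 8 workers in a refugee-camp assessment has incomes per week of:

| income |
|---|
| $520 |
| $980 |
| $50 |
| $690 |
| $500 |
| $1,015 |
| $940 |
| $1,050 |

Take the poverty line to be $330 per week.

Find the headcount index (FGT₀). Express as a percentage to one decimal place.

12.5%

1 of the 8 workers have income below $330.
H = 1/8 = 12.5%.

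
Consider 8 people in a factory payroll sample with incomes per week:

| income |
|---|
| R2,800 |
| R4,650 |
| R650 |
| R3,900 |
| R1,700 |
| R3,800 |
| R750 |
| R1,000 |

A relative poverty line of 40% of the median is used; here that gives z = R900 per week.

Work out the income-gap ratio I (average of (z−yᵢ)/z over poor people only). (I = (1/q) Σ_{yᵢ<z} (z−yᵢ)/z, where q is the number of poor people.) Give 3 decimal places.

0.222

Incomes under z: R650, R750 (q = 2 of N = 8).
Relative gaps: 0.2778, 0.1667; sum = 0.444444.
I averages over the q = 2 poor units only: 0.444444 / 2 = 0.222.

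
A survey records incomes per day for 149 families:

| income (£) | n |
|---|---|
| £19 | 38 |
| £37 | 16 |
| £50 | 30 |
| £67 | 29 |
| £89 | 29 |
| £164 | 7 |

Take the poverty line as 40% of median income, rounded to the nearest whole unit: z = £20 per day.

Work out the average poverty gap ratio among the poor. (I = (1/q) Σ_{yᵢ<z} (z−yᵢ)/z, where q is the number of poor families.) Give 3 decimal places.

Below the line: 38×£19 (q = 38 of N = 149).
Relative gaps: 0.0500 (×38); sum = 1.900000.
The income-gap ratio divides by q (the poor only): 1.900000 / 38 = 0.050.

0.050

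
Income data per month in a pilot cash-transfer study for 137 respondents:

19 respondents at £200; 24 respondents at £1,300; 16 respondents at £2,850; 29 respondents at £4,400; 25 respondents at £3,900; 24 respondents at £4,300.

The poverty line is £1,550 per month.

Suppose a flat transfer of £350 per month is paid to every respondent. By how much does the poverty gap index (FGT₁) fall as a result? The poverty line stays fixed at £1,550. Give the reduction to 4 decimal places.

Before: below the line — 19×£200, 24×£1,300; poverty gap index (FGT₁) = 0.149046.
After the £350 transfer: below the line — 19×£550; poverty gap index (FGT₁) = 0.089475.
Reduction = 0.149046 − 0.089475 = 0.0596.

0.0596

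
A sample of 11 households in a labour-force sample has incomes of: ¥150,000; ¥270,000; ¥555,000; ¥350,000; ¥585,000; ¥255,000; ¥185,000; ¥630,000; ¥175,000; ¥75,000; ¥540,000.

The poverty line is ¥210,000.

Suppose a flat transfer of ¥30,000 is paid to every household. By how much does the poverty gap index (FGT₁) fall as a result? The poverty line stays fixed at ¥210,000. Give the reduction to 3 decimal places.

0.050

Before: below the line — ¥75,000, ¥150,000, ¥175,000, ¥185,000; poverty gap index (FGT₁) = 0.11039.
After the ¥30,000 transfer: below the line — ¥105,000, ¥180,000, ¥205,000; poverty gap index (FGT₁) = 0.06061.
Reduction = 0.11039 − 0.06061 = 0.050.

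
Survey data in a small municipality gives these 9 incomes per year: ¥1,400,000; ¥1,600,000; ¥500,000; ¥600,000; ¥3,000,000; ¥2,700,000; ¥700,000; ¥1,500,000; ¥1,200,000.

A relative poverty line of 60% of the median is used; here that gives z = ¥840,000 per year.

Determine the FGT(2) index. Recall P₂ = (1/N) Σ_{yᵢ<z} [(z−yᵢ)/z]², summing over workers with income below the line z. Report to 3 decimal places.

0.030

Incomes under z: ¥500,000, ¥600,000, ¥700,000 (q = 3 of N = 9).
Gap ratios (z−y)/z: (840000−500000)/840000 = 0.4048; (840000−600000)/840000 = 0.2857; (840000−700000)/840000 = 0.1667.
Squared: 0.1638; 0.0816; 0.0278.
Sum = 0.273243; P₂ = 0.273243 / 9 = 0.030.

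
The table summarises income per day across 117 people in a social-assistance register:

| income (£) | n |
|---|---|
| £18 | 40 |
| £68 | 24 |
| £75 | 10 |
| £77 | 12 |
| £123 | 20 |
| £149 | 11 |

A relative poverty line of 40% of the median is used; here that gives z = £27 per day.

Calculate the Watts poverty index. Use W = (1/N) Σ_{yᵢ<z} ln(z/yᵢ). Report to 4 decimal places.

0.1386

Incomes under z: 40×£18 (q = 40 of N = 117).
Log gaps: ln(27/18) = 0.4055 (×40).
W = 16.218604 / 117 = 0.1386.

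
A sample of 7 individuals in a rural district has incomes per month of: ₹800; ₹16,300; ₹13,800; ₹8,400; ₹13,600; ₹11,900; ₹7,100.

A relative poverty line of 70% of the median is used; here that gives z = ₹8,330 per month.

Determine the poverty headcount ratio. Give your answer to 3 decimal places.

0.286

2 of the 7 individuals have income below ₹8,330.
H = 2/7 = 0.286.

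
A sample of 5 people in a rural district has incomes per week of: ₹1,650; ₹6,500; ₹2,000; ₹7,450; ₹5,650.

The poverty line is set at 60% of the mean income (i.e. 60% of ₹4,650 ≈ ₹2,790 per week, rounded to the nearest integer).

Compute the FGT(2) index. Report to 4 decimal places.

Below the line: ₹1,650, ₹2,000 (q = 2 of N = 5).
Gap ratios (z−y)/z: (2790−1650)/2790 = 0.4086; (2790−2000)/2790 = 0.2832.
Squared: 0.1670; 0.0802.
Sum = 0.247132; P₂ = 0.247132 / 5 = 0.0494.

0.0494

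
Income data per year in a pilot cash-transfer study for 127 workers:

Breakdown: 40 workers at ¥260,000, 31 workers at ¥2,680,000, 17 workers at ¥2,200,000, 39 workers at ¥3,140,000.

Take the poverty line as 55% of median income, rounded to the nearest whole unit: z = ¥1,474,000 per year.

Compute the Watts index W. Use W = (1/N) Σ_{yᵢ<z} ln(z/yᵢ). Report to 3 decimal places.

Poor units: 40×¥260,000 (q = 40 of N = 127).
Log shortfalls: ln(1474000/260000) = 1.7351 (×40).
W = 69.402138 / 127 = 0.546.

0.546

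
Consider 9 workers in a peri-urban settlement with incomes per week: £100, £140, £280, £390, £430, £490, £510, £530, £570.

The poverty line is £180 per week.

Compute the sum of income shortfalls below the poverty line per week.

£120

Poor units: £100, £140 (q = 2 of N = 9).
Individual gaps: 180−100 = 80; 180−140 = 40.
Aggregate gap = £120.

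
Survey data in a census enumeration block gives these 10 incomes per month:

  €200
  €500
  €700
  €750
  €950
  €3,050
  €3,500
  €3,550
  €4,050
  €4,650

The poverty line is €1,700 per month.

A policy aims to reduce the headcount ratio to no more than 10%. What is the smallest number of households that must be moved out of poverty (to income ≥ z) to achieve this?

4

5 of the 10 households are poor, so H = 5/10 = 0.500.
A headcount ratio of at most 10% allows at most ⌊0.10 × 10⌋ = 1 poor households.
So at least 5 − 1 = 4 must be lifted.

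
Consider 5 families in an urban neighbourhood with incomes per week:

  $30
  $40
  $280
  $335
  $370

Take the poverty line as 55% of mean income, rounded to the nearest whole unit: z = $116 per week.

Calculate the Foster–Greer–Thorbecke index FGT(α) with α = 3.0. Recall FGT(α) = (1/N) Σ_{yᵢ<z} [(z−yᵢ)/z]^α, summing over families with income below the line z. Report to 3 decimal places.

Below z: $30, $40 (q = 2 of N = 5).
Shortfall ratios: (116−30)/116 = 0.7414; (116−40)/116 = 0.6552.
Raised to α = 3.0: 0.40749; 0.28123.
Sum = 0.688728; FGT(3.0) = 0.688728 / 5 = 0.138.

0.138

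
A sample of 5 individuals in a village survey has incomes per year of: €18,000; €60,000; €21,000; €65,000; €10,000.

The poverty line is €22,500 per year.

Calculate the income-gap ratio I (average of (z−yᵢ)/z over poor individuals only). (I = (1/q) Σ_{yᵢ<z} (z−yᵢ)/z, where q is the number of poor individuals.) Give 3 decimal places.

0.274

Below z: €10,000, €18,000, €21,000 (q = 3 of N = 5).
Shortfall ratios (z−y)/z: 0.5556, 0.2000, 0.0667; sum = 0.822222.
The income-gap ratio divides by q (the poor only): 0.822222 / 3 = 0.274.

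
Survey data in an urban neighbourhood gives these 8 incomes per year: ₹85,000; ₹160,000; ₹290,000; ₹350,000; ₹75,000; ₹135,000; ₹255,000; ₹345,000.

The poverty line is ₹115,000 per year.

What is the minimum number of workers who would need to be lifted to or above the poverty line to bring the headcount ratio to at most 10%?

2

2 of the 8 workers are poor, so H = 2/8 = 0.250.
A headcount ratio of at most 10% allows at most ⌊0.10 × 8⌋ = 0 poor workers.
So at least 2 − 0 = 2 must be lifted.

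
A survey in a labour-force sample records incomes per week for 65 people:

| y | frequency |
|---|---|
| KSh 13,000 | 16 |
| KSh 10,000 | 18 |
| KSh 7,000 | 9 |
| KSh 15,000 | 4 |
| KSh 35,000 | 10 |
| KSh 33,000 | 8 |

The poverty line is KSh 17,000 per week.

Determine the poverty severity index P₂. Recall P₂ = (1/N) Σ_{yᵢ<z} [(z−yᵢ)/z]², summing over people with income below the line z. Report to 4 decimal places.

0.1093

Incomes under z: 9×KSh 7,000, 18×KSh 10,000, 16×KSh 13,000, 4×KSh 15,000 (q = 47 of N = 65).
Shortfall ratios: (17000−7000)/17000 = 0.5882 (×9); (17000−10000)/17000 = 0.4118 (×18); (17000−13000)/17000 = 0.2353 (×16); (17000−15000)/17000 = 0.1176 (×4).
Squared: 0.3460 (×9); 0.1696 (×18); 0.0554 (×16); 0.0138 (×4).
Sum = 7.107266; P₂ = 7.107266 / 65 = 0.1093.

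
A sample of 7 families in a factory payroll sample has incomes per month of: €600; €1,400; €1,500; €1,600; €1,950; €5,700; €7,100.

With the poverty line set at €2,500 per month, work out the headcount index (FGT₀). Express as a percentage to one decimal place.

71.4%

5 of the 7 families have income below €2,500.
H = 5/7 = 71.4%.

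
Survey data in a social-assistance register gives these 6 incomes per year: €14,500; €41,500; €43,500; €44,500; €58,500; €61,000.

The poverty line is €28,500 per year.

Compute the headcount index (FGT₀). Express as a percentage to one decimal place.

16.7%

1 of the 6 individuals have income below €28,500.
H = 1/6 = 16.7%.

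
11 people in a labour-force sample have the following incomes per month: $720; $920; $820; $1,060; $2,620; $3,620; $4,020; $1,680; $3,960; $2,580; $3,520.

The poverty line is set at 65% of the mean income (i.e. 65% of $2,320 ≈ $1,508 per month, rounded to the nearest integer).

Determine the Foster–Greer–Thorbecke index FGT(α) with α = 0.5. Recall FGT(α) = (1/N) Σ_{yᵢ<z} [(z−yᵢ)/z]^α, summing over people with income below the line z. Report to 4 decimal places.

0.2334

Below z: $720, $820, $920, $1,060 (q = 4 of N = 11).
Normalized shortfalls: (1508−720)/1508 = 0.5225; (1508−820)/1508 = 0.4562; (1508−920)/1508 = 0.3899; (1508−1060)/1508 = 0.2971.
Raised to α = 0.5: 0.72287; 0.67545; 0.62444; 0.54505.
Sum = 2.567813; FGT(0.5) = 2.567813 / 11 = 0.2334.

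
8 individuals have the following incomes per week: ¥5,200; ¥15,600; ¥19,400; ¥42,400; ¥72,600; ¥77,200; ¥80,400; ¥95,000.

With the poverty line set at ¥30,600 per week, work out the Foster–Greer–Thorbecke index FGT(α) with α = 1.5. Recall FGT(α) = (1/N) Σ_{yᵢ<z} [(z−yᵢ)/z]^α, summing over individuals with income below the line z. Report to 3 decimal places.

0.165

Below z: ¥5,200, ¥15,600, ¥19,400 (q = 3 of N = 8).
Relative gaps: (30600−5200)/30600 = 0.8301; (30600−15600)/30600 = 0.4902; (30600−19400)/30600 = 0.3660.
Raised to α = 1.5: 0.75626; 0.34321; 0.22143.
Sum = 1.320896; FGT(1.5) = 1.320896 / 8 = 0.165.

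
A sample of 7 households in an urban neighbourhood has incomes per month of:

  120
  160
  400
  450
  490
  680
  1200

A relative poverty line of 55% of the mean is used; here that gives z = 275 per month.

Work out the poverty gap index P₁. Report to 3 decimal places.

0.140

Below the line: 120, 160 (q = 2 of N = 7).
Relative gaps: (275−120)/275 = 0.5636; (275−160)/275 = 0.4182.
Sum of shortfalls = 0.981818; P₁ averages over all N: 0.981818 / 7 = 0.140.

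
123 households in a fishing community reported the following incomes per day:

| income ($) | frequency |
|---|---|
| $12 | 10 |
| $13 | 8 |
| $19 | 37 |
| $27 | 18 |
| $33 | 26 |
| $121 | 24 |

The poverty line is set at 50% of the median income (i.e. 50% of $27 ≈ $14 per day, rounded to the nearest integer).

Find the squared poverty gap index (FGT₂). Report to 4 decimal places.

Below z: 10×$12, 8×$13 (q = 18 of N = 123).
Normalized shortfalls: (14−12)/14 = 0.1429 (×10); (14−13)/14 = 0.0714 (×8).
Squared: 0.0204 (×10); 0.0051 (×8).
Sum = 0.244898; P₂ = 0.244898 / 123 = 0.0020.

0.0020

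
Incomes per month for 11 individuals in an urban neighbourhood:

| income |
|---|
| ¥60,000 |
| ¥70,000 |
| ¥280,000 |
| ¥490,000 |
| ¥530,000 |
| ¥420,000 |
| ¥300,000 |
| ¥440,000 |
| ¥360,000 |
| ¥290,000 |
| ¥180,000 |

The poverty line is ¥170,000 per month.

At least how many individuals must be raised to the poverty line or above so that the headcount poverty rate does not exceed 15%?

Currently q = 2 of N = 11 are below the line (H = 0.182).
A headcount ratio of at most 15% allows at most ⌊0.15 × 11⌋ = 1 poor individuals.
So at least 2 − 1 = 1 must be lifted.

1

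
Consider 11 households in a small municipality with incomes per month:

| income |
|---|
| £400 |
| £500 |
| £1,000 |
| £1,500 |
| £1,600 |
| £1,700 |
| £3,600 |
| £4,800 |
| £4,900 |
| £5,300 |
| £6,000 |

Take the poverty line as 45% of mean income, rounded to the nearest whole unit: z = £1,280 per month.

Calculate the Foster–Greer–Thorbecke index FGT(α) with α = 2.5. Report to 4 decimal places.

0.0640

Below z: £400, £500, £1,000 (q = 3 of N = 11).
Normalized shortfalls: (1280−400)/1280 = 0.6875; (1280−500)/1280 = 0.6094; (1280−1000)/1280 = 0.2188.
Raised to α = 2.5: 0.39191; 0.28988; 0.02238.
Sum = 0.704162; FGT(2.5) = 0.704162 / 11 = 0.0640.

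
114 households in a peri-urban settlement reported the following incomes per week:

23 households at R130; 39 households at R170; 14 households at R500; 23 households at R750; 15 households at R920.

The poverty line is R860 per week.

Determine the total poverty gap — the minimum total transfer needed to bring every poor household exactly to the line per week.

R51,270

Below z: 23×R130, 39×R170, 14×R500, 23×R750 (q = 99 of N = 114).
Individual gaps: 23×(860−130) = 16790; 39×(860−170) = 26910; 14×(860−500) = 5040; 23×(860−750) = 2530.
Aggregate gap = R51,270.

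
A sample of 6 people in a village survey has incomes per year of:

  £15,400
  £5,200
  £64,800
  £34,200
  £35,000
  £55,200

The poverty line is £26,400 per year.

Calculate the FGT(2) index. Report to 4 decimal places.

0.1364

Below z: £5,200, £15,400 (q = 2 of N = 6).
Relative gaps: (26400−5200)/26400 = 0.8030; (26400−15400)/26400 = 0.4167.
Squared: 0.6449; 0.1736.
Sum = 0.818469; P₂ = 0.818469 / 6 = 0.1364.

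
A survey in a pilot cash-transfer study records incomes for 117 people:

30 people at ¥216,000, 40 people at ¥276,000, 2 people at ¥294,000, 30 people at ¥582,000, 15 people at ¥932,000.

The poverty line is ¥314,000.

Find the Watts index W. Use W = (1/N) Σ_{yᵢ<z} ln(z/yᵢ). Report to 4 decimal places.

0.1412

Below z: 30×¥216,000, 40×¥276,000, 2×¥294,000 (q = 72 of N = 117).
Log shortfalls: ln(314000/216000) = 0.3741 (×30); ln(314000/276000) = 0.1290 (×40); ln(314000/294000) = 0.0658 (×2).
W = 16.514749 / 117 = 0.1412.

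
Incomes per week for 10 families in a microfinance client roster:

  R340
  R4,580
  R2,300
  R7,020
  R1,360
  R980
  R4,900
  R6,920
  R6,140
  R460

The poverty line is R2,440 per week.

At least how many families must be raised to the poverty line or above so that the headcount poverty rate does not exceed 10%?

4

Currently q = 5 of N = 10 are below the line (H = 0.500).
A headcount ratio of at most 10% allows at most ⌊0.10 × 10⌋ = 1 poor families.
So at least 5 − 1 = 4 must be lifted.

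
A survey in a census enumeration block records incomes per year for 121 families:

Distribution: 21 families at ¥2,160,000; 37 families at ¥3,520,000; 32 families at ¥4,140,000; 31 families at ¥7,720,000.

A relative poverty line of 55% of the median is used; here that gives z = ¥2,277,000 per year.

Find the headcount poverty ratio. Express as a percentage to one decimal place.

21 of the 121 families have income below ¥2,277,000.
H = 21/121 = 17.4%.

17.4%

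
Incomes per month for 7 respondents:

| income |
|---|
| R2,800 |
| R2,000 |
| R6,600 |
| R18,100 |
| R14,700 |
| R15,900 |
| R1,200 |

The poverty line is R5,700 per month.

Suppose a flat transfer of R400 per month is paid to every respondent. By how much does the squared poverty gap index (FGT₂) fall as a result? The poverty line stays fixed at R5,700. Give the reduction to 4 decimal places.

Before: below the line — R1,200, R2,000, R2,800; squared poverty gap index (FGT₂) = 0.186211.
After the R400 transfer: below the line — R1,600, R2,400, R3,200; squared poverty gap index (FGT₂) = 0.149277.
Reduction = 0.186211 − 0.149277 = 0.0369.

0.0369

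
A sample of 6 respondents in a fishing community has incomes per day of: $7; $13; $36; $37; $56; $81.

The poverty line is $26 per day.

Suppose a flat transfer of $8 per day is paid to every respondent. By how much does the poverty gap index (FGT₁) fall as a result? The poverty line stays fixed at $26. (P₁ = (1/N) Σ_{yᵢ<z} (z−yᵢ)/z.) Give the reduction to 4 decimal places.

0.1026

Before: below the line — $7, $13; poverty gap index (FGT₁) = 0.205128.
After the $8 transfer: below the line — $15, $21; poverty gap index (FGT₁) = 0.102564.
Reduction = 0.205128 − 0.102564 = 0.1026.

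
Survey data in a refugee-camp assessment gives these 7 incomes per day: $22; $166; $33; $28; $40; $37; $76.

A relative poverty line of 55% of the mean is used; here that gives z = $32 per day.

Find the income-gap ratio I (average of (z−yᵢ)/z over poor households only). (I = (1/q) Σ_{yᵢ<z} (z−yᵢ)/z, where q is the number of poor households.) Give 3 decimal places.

Incomes under z: $22, $28 (q = 2 of N = 7).
Relative gaps: 0.3125, 0.1250; sum = 0.437500.
The income-gap ratio divides by q (the poor only): 0.437500 / 2 = 0.219.

0.219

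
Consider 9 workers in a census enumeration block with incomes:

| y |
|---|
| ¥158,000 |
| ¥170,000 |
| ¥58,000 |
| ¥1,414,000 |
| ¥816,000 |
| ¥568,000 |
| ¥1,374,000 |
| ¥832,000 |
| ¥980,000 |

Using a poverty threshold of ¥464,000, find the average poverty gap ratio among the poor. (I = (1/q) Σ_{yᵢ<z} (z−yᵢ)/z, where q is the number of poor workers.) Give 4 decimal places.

Below the line: ¥58,000, ¥158,000, ¥170,000 (q = 3 of N = 9).
Shortfall ratios (z−y)/z: 0.8750, 0.6595, 0.6336; sum = 2.168103.
I averages over the q = 3 poor units only: 2.168103 / 3 = 0.7227.

0.7227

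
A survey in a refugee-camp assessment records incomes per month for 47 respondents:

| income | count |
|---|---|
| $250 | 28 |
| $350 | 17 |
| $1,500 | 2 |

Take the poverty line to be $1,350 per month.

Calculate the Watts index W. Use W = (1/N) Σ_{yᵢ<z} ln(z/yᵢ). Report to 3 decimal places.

1.493

Below z: 28×$250, 17×$350 (q = 45 of N = 47).
Log shortfalls: ln(1350/250) = 1.6864 (×28); ln(1350/350) = 1.3499 (×17).
W = 70.167925 / 47 = 1.493.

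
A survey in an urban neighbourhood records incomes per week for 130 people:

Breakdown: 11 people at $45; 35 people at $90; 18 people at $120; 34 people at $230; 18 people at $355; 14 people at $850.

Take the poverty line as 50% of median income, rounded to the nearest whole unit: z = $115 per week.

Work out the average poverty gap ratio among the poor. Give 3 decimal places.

Below z: 11×$45, 35×$90 (q = 46 of N = 130).
Relative gaps: 0.6087 (×11), 0.2174 (×35); sum = 14.304348.
The income-gap ratio divides by q (the poor only): 14.304348 / 46 = 0.311.

0.311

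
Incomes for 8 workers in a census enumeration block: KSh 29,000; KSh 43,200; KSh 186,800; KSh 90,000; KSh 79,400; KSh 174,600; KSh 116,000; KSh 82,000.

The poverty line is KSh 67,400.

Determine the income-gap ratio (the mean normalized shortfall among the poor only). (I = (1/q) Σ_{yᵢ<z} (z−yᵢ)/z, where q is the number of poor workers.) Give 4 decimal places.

Poor units: KSh 29,000, KSh 43,200 (q = 2 of N = 8).
Shortfall ratios (z−y)/z: 0.5697, 0.3591; sum = 0.928783.
The income-gap ratio divides by q (the poor only): 0.928783 / 2 = 0.4644.

0.4644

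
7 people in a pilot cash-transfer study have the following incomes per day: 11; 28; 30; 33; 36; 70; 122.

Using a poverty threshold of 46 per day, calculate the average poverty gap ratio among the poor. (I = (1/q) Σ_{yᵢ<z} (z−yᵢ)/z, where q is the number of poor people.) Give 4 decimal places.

Below z: 11, 28, 30, 33, 36 (q = 5 of N = 7).
Shortfall ratios (z−y)/z: 0.7609, 0.3913, 0.3478, 0.2826, 0.2174; sum = 2.000000.
The income-gap ratio divides by q (the poor only): 2.000000 / 5 = 0.4000.

0.4000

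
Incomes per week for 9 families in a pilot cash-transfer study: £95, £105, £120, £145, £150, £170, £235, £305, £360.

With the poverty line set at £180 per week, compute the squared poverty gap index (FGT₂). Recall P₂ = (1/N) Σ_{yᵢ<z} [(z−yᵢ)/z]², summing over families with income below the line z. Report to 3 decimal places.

0.064

Poor units: £95, £105, £120, £145, £150, £170 (q = 6 of N = 9).
Normalized shortfalls: (180−95)/180 = 0.4722; (180−105)/180 = 0.4167; (180−120)/180 = 0.3333; (180−145)/180 = 0.1944; (180−150)/180 = 0.1667; (180−170)/180 = 0.0556.
Squared: 0.2230; 0.1736; 0.1111; 0.0378; 0.0278; 0.0031.
Sum = 0.576389; P₂ = 0.576389 / 9 = 0.064.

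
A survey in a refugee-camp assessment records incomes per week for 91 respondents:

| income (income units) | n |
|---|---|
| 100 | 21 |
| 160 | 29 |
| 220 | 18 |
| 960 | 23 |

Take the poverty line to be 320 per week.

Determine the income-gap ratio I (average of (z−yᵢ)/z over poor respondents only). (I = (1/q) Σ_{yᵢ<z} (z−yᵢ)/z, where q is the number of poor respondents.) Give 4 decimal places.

Below z: 21×100, 29×160, 18×220 (q = 68 of N = 91).
Shortfall ratios (z−y)/z: 0.6875 (×21), 0.5000 (×29), 0.3125 (×18); sum = 34.562500.
I averages over the q = 68 poor units only: 34.562500 / 68 = 0.5083.

0.5083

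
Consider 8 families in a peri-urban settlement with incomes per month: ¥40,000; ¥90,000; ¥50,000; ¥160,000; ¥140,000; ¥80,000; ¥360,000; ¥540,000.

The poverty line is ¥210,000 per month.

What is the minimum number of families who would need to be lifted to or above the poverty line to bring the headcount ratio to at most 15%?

5

Currently q = 6 of N = 8 are below the line (H = 0.750).
A headcount ratio of at most 15% allows at most ⌊0.15 × 8⌋ = 1 poor families.
So at least 6 − 1 = 5 must be lifted.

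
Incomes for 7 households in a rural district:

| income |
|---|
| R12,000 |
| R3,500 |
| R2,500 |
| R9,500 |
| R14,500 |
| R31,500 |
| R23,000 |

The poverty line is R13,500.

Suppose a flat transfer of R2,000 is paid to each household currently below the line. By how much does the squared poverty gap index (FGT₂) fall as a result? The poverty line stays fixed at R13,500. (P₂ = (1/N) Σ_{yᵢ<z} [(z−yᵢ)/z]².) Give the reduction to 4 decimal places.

Before: below the line — R2,500, R3,500, R9,500, R12,000; squared poverty gap index (FGT₂) = 0.187537.
After the R2,000 transfer: below the line — R4,500, R5,500, R11,500; squared poverty gap index (FGT₂) = 0.116794.
Reduction = 0.187537 − 0.116794 = 0.0707.

0.0707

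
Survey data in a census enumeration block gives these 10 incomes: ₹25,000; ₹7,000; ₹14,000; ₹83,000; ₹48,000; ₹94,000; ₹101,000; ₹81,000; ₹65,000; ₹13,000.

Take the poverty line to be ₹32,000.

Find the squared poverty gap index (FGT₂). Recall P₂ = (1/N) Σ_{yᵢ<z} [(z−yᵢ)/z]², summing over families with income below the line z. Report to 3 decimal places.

Below the line: ₹7,000, ₹13,000, ₹14,000, ₹25,000 (q = 4 of N = 10).
Relative gaps: (32000−7000)/32000 = 0.7812; (32000−13000)/32000 = 0.5938; (32000−14000)/32000 = 0.5625; (32000−25000)/32000 = 0.2188.
Squared: 0.6104; 0.3525; 0.3164; 0.0479.
Sum = 1.327148; P₂ = 1.327148 / 10 = 0.133.

0.133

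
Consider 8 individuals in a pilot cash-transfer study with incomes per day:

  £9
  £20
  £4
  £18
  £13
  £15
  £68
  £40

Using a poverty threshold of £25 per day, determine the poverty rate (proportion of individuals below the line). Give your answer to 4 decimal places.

0.7500

6 of the 8 individuals have income below £25.
H = 6/8 = 0.7500.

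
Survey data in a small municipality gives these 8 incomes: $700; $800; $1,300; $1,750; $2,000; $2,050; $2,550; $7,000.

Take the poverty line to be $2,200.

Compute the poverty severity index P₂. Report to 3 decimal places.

0.136

Below z: $700, $800, $1,300, $1,750, $2,000, $2,050 (q = 6 of N = 8).
Gap ratios (z−y)/z: (2200−700)/2200 = 0.6818; (2200−800)/2200 = 0.6364; (2200−1300)/2200 = 0.4091; (2200−1750)/2200 = 0.2045; (2200−2000)/2200 = 0.0909; (2200−2050)/2200 = 0.0682.
Squared: 0.4649; 0.4050; 0.1674; 0.0418; 0.0083; 0.0046.
Sum = 1.091942; P₂ = 1.091942 / 8 = 0.136.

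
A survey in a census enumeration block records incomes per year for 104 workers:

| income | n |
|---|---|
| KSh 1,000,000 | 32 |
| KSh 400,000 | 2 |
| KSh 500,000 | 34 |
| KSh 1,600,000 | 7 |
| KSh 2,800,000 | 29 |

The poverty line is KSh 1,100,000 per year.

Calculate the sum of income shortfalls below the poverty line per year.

Below the line: 2×KSh 400,000, 34×KSh 500,000, 32×KSh 1,000,000 (q = 68 of N = 104).
Individual gaps: 2×(1100000−400000) = 1400000; 34×(1100000−500000) = 20400000; 32×(1100000−1000000) = 3200000.
Aggregate gap = KSh 25,000,000.

KSh 25,000,000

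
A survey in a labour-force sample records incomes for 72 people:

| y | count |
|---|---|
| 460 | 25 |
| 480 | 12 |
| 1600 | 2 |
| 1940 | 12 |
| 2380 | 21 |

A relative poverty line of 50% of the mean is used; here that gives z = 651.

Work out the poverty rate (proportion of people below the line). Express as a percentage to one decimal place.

51.4%

37 of the 72 people have income below 651.
H = 37/72 = 51.4%.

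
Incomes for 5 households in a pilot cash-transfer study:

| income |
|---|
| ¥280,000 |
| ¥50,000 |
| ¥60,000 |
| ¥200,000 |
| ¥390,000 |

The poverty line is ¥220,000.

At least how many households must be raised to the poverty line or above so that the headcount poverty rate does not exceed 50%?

Currently q = 3 of N = 5 are below the line (H = 0.600).
A headcount ratio of at most 50% allows at most ⌊0.50 × 5⌋ = 2 poor households.
So at least 3 − 2 = 1 must be lifted.

1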